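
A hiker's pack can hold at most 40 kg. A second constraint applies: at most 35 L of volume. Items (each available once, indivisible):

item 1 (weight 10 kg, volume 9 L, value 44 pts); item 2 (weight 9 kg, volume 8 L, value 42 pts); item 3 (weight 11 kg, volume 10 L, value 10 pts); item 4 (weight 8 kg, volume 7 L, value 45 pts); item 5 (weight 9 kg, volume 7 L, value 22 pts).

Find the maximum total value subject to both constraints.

153 pts

Feasible sets respecting both limits:
- item 1+item 2+item 4+item 5: weight 36, volume 31, value 153
- item 1+item 2+item 3+item 4: weight 38, volume 34, value 141
- item 1+item 2+item 4: weight 27, volume 24, value 131
Best: 153 pts.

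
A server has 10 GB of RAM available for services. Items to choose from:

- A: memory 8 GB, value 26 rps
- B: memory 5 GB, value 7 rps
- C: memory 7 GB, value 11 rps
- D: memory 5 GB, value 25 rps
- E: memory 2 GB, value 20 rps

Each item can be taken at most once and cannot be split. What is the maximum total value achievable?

Check high-value combinations within 10 GB:
- A+E: memory 8+2=10, value 26+20=46
- D+E: memory 5+2=7, value 25+20=45
- B+D: memory 5+5=10, value 7+25=32
- C+E: memory 7+2=9, value 11+20=31
Best: 46 rps.

46 rps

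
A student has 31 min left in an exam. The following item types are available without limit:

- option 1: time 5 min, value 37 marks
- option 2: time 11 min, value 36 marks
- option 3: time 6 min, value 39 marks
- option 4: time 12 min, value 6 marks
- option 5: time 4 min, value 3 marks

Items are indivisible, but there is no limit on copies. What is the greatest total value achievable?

Best value-per-unit is option 1 at 37/5; filling with it alone gives 6×37 = 222.
Optimal mix: 5×option 1 + 1×option 3 → time 31, value 224.

224 marks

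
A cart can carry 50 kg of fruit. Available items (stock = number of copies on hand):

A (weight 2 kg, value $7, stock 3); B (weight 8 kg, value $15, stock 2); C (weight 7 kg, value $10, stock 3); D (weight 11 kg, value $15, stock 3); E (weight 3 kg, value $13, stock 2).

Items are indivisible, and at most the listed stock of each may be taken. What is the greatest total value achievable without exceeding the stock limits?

Top feasible selections:
- 3×A + 2×B + 3×C + 2×E: weight 49, value 107
- 3×A + 2×B + 2×D + 2×E: weight 50, value 107
Best: $107.

$107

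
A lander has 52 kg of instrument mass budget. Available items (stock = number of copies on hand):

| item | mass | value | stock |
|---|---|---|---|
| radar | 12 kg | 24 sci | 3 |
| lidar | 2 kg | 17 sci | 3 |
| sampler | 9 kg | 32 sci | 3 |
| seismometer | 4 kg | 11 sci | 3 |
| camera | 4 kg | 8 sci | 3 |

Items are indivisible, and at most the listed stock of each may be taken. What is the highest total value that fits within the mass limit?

188 sci

Best selections within mass 52 and stock limits:
- 3×lidar + 3×sampler + 3×seismometer + 1×camera: mass 49, value 188
- 3×lidar + 3×sampler + 2×seismometer + 2×camera: mass 49, value 185
Best: 188 sci.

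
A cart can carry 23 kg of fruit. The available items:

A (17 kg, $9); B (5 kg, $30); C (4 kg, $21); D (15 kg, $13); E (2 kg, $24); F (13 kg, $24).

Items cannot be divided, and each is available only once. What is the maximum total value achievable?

Check high-value combinations within 23 kg:
- B+E+F: weight 5+2+13=20, value 30+24+24=78
- B+C+E: weight 5+4+2=11, value 30+21+24=75
- B+C+F: weight 5+4+13=22, value 30+21+24=75
- C+E+F: weight 4+2+13=19, value 21+24+24=69
Best: $78.

$78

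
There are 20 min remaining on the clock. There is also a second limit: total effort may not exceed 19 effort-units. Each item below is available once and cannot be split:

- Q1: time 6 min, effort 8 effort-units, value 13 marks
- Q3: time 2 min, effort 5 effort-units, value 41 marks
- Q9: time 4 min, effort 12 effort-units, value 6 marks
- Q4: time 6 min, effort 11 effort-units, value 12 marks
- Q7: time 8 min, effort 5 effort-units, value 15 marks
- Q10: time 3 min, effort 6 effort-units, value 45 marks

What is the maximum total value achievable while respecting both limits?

101 marks

Feasible sets respecting both limits:
- Q3+Q7+Q10: time 13, effort 16, value 101
- Q1+Q3+Q10: time 11, effort 19, value 99
- Q3+Q10: time 5, effort 11, value 86
Best: 101 marks.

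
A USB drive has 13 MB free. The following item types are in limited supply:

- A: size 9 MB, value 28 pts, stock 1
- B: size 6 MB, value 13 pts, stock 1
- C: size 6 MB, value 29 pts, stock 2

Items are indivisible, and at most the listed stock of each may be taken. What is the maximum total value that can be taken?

Top feasible selections:
- 2×C: size 12, value 58
- 1×B + 1×C: size 12, value 42
- 1×C: size 6, value 29
Best: 58 pts.

58 pts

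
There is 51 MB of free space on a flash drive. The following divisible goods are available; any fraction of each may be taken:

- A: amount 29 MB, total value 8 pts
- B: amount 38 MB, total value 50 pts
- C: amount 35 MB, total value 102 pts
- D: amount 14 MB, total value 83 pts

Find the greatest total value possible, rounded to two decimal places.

Take in order of value per unit:
- D (83/14 per unit): all 14 → value 83, running total 83.00
- C (102/35 per unit): all 35 → value 102, running total 185.00
- B (50/38 per unit): 2 of 38 → value 2×50/38 = 2.6316, running total 187.63
Total 187.63.

187.63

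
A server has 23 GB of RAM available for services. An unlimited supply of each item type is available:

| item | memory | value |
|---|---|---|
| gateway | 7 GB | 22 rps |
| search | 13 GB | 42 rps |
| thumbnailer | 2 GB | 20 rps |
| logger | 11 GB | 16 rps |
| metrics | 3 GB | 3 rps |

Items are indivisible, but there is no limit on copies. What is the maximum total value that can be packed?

220 rps

Best value-per-unit is thumbnailer at 20/2, and filling with it alone uses memory 11×2=22. No mix of the others beats 11×20 = 220.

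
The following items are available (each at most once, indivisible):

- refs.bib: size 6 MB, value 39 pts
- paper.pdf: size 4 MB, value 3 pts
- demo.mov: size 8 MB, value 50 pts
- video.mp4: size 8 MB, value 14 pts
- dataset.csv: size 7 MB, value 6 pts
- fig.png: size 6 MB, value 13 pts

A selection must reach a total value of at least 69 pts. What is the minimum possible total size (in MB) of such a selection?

Subsets with value ≥ 69, sorted by total size:
- refs.bib+demo.mov: size 14, value 89
- refs.bib+paper.pdf+demo.mov: size 18, value 92
- refs.bib+demo.mov+fig.png: size 20, value 102
Minimum size: 14 MB.

14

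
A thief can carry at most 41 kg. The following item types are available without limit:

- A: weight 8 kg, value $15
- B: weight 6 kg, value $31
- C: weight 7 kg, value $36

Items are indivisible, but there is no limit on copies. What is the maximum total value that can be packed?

$211

Best value-per-unit is B at 31/6; filling with it alone gives 6×31 = 186.
Optimal mix: 1×B + 5×C → weight 41, value 211.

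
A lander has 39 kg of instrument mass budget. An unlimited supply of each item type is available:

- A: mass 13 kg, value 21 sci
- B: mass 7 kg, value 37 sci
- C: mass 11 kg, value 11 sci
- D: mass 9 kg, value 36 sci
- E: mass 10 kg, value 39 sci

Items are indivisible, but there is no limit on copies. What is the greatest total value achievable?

Best value-per-unit is B at 37/7; filling with it alone gives 5×37 = 185.
Optimal mix: 4×B + 1×E → mass 38, value 187.

187 sci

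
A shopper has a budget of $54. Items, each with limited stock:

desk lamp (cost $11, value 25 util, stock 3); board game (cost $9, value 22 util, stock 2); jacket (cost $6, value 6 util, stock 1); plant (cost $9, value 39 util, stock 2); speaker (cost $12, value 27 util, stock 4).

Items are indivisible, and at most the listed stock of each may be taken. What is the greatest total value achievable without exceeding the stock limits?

159 util

Top feasible selections:
- 2×plant + 3×speaker: cost 54, value 159
- 1×desk lamp + 2×plant + 2×speaker: cost 53, value 157
- 2×desk lamp + 2×plant + 1×speaker: cost 52, value 155
Best: 159 util.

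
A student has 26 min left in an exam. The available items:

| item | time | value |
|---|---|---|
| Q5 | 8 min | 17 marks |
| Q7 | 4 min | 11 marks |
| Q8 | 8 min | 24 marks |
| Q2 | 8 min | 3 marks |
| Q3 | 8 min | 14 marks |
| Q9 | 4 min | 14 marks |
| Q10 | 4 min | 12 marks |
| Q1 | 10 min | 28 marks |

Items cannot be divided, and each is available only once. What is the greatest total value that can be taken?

78 marks

Check high-value combinations within 26 min:
- Q8+Q9+Q10+Q1: time 8+4+4+10=26, value 24+14+12+28=78
- Q7+Q8+Q9+Q1: time 4+8+4+10=26, value 11+24+14+28=77
- Q7+Q8+Q10+Q1: time 4+8+4+10=26, value 11+24+12+28=75
Best: 78 marks.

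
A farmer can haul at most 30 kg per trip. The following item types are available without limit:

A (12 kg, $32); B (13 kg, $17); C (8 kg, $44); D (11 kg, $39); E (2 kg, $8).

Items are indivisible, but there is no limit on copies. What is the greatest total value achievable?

Best value-per-unit is C at 44/8; filling with it alone gives 3×44 = 132.
Optimal mix: 3×C + 3×E → weight 30, value 156.

$156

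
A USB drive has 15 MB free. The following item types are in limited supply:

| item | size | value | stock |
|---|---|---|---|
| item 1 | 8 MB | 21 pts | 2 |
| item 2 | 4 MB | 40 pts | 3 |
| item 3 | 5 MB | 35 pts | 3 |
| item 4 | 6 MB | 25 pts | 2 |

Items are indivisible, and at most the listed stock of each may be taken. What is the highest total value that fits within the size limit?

Best selections within size 15 and stock limits:
- 3×item 2: size 12, value 120
- 2×item 2 + 1×item 3: size 13, value 115
- 1×item 2 + 2×item 3: size 14, value 110
- 2×item 2 + 1×item 4: size 14, value 105
Best: 120 pts.

120 pts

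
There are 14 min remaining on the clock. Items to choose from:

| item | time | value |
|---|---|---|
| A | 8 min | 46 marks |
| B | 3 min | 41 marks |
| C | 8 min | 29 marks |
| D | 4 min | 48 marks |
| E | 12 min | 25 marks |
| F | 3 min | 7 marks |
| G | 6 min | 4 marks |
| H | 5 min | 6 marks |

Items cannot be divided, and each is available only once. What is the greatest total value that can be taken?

Check high-value combinations within 14 min:
- B+D+F: time 3+4+3=10, value 41+48+7=96
- B+D+H: time 3+4+5=12, value 41+48+6=95
- A+D: time 8+4=12, value 46+48=94
- A+B+F: time 8+3+3=14, value 46+41+7=94
- B+D+G: time 3+4+6=13, value 41+48+4=93
Best: 96 marks.

96 marks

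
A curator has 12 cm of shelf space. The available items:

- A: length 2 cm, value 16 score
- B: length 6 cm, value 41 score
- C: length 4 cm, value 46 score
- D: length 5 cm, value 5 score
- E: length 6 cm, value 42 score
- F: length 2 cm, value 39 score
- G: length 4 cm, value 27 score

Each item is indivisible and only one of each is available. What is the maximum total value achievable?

128 score

Check high-value combinations within 12 cm:
- A+C+F+G: length 2+4+2+4=12, value 16+46+39+27=128
- C+E+F: length 4+6+2=12, value 46+42+39=127
- B+C+F: length 6+4+2=12, value 41+46+39=126
Best: 128 score.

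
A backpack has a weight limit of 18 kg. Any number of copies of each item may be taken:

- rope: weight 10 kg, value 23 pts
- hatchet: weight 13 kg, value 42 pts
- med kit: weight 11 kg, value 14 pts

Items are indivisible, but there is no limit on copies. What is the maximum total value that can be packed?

42 pts

Best value-per-unit is hatchet at 42/13, and filling with it alone uses weight 1×13=13. No mix of the others beats 1×42 = 42.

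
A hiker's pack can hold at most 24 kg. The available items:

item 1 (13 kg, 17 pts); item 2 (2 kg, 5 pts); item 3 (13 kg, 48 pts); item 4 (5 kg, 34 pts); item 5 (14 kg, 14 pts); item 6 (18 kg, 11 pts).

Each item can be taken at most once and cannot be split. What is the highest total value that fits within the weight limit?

Check high-value combinations within 24 kg:
- item 2+item 3+item 4: weight 2+13+5=20, value 5+48+34=87
- item 3+item 4: weight 13+5=18, value 48+34=82
- item 1+item 2+item 4: weight 13+2+5=20, value 17+5+34=56
- item 2+item 3: weight 2+13=15, value 5+48=53
- item 2+item 4+item 5: weight 2+5+14=21, value 5+34+14=53
Best: 87 pts.

87 pts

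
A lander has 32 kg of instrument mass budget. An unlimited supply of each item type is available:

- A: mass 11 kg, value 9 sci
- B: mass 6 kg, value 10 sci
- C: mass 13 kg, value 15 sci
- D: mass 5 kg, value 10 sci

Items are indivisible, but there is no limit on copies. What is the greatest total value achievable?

60 sci

Best value-per-unit is D at 10/5; filling with it alone gives 6×10 = 60.
Optimal mix: 2×B + 4×D → mass 32, value 60.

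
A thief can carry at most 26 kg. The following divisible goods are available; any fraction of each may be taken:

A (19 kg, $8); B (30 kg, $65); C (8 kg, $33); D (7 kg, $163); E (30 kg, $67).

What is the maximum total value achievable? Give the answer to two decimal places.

Take in order of value per unit:
- D (163/7 per unit): all 7 → value 163, running total 163.00
- C (33/8 per unit): all 8 → value 33, running total 196.00
- E (67/30 per unit): 11 of 30 → value 11×67/30 = 24.5667, running total 220.57
Total 220.57.

220.57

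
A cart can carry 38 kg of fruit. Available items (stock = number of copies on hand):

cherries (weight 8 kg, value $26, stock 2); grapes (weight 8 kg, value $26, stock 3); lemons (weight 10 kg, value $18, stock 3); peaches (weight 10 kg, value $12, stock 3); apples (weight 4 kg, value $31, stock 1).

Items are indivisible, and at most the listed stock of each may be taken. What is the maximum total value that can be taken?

Best selections within weight 38 and stock limits:
- 1×cherries + 3×grapes + 1×apples: weight 36, value 135
- 2×cherries + 2×grapes + 1×apples: weight 36, value 135
- 3×grapes + 1×lemons + 1×apples: weight 38, value 127
Best: $135.

$135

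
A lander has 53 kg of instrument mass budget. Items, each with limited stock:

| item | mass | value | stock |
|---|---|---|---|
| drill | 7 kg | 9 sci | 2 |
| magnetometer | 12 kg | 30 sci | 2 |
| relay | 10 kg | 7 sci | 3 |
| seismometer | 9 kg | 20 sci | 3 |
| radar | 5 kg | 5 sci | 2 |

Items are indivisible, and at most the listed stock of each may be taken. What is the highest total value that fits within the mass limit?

120 sci

Top feasible selections:
- 2×magnetometer + 3×seismometer: mass 51, value 120
- 2×magnetometer + 2×seismometer + 2×radar: mass 52, value 110
Best: 120 sci.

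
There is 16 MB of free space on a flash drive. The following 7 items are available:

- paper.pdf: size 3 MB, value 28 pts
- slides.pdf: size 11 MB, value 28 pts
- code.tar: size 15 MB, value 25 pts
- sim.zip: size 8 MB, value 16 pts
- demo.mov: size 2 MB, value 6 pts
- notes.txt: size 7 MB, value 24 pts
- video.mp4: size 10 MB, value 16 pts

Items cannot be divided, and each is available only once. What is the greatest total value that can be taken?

62 pts

Check high-value combinations within 16 MB:
- paper.pdf+slides.pdf+demo.mov: size 3+11+2=16, value 28+28+6=62
- paper.pdf+demo.mov+notes.txt: size 3+2+7=12, value 28+6+24=58
- paper.pdf+slides.pdf: size 3+11=14, value 28+28=56
- paper.pdf+notes.txt: size 3+7=10, value 28+24=52
- paper.pdf+sim.zip+demo.mov: size 3+8+2=13, value 28+16+6=50
Best: 62 pts.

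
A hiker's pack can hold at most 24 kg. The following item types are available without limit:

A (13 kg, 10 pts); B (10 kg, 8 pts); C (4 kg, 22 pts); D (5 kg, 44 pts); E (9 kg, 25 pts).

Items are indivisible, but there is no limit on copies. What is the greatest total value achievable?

198 pts

Best value-per-unit is D at 44/5; filling with it alone gives 4×44 = 176.
Optimal mix: 1×C + 4×D → weight 24, value 198.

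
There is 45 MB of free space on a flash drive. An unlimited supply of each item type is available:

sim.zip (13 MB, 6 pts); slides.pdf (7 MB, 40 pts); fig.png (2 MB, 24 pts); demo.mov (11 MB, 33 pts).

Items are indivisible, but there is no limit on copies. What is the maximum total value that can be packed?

Best value-per-unit is fig.png at 24/2, and filling with it alone uses size 22×2=44. No mix of the others beats 22×24 = 528.

528 pts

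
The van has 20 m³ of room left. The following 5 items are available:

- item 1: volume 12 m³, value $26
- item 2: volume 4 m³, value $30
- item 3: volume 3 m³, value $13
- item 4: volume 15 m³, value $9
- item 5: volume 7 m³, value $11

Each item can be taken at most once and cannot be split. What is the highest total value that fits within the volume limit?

Check high-value combinations within 20 m³:
- item 1+item 2+item 3: volume 12+4+3=19, value 26+30+13=69
- item 1+item 2: volume 12+4=16, value 26+30=56
- item 2+item 3+item 5: volume 4+3+7=14, value 30+13+11=54
- item 2+item 3: volume 4+3=7, value 30+13=43
- item 2+item 5: volume 4+7=11, value 30+11=41
Best: $69.

$69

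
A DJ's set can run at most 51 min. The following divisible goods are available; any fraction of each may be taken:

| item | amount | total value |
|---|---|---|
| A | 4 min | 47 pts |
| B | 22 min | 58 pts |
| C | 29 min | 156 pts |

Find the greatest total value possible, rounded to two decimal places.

Take in order of value per unit:
- A (47/4 per unit): all 4 → value 47, running total 47.00
- C (156/29 per unit): all 29 → value 156, running total 203.00
- B (58/22 per unit): 18 of 22 → value 18×58/22 = 47.4545, running total 250.45
Total 250.45.

250.45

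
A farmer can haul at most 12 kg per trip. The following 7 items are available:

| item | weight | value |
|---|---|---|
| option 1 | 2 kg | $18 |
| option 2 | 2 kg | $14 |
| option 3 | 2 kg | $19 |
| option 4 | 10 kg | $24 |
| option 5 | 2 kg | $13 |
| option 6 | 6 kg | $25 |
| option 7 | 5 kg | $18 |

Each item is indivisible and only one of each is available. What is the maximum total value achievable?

$76

Check high-value combinations within 12 kg:
- option 1+option 2+option 3+option 6: weight 2+2+2+6=12, value 18+14+19+25=76
- option 1+option 3+option 5+option 6: weight 2+2+2+6=12, value 18+19+13+25=75
- option 2+option 3+option 5+option 6: weight 2+2+2+6=12, value 14+19+13+25=71
- option 1+option 2+option 5+option 6: weight 2+2+2+6=12, value 18+14+13+25=70
Best: $76.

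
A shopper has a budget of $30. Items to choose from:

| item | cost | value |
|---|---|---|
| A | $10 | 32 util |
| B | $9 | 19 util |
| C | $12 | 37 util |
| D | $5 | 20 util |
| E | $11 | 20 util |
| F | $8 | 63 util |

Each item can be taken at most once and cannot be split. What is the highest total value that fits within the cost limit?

Check high-value combinations within $30:
- A+C+F: cost 10+12+8=30, value 32+37+63=132
- C+D+F: cost 12+5+8=25, value 37+20+63=120
- B+C+F: cost 9+12+8=29, value 19+37+63=119
- A+D+F: cost 10+5+8=23, value 32+20+63=115
- A+E+F: cost 10+11+8=29, value 32+20+63=115
Best: 132 util.

132 util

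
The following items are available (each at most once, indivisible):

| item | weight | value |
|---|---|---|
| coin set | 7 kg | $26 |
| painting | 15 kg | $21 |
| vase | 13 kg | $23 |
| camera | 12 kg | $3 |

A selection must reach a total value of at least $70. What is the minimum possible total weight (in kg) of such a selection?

35

Subsets with value ≥ 70, sorted by total weight:
- coin set+painting+vase: weight 35, value 70
- coin set+painting+vase+camera: weight 47, value 73
Minimum weight: 35 kg.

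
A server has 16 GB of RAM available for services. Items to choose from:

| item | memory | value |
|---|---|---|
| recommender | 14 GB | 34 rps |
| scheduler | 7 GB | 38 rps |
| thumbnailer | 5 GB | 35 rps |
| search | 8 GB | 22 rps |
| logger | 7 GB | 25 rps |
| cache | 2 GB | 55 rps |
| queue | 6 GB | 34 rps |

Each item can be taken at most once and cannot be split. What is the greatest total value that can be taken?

128 rps

This is a 0/1 knapsack; check combinations near the capacity.
- scheduler+thumbnailer+cache: memory 7+5+2=14, value 38+35+55=128
- scheduler+cache+queue: memory 7+2+6=15, value 38+55+34=127
- thumbnailer+cache+queue: memory 5+2+6=13, value 35+55+34=124
- scheduler+logger+cache: memory 7+7+2=16, value 38+25+55=118
Best: 128 rps.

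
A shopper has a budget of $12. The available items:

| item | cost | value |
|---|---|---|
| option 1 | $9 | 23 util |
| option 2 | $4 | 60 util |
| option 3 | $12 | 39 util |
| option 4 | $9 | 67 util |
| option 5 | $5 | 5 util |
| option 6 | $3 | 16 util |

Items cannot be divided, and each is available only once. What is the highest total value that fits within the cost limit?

83 util

Check high-value combinations within $12:
- option 4+option 6: cost 9+3=12, value 67+16=83
- option 2+option 5+option 6: cost 4+5+3=12, value 60+5+16=81
- option 2+option 6: cost 4+3=7, value 60+16=76
- option 4: cost 9, value 67
Best: 83 util.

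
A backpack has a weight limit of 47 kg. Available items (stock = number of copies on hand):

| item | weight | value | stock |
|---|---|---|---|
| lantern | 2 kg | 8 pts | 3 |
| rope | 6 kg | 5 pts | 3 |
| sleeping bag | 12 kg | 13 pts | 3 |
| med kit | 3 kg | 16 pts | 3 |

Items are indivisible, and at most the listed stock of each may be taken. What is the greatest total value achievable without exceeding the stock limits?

103 pts

Top feasible selections:
- 3×lantern + 1×rope + 2×sleeping bag + 3×med kit: weight 45, value 103
- 3×lantern + 3×rope + 1×sleeping bag + 3×med kit: weight 45, value 100
- 3×lantern + 2×sleeping bag + 3×med kit: weight 39, value 98
Best: 103 pts.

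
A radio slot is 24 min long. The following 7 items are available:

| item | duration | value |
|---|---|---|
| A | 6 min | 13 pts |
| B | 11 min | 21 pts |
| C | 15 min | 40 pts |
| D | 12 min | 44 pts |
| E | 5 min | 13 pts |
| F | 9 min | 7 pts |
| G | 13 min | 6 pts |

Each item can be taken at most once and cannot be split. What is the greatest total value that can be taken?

70 pts

This is a 0/1 knapsack; check combinations near the capacity.
- A+D+E: duration 6+12+5=23, value 13+44+13=70
- B+D: duration 11+12=23, value 21+44=65
- D+E: duration 12+5=17, value 44+13=57
- A+D: duration 6+12=18, value 13+44=57
Best: 70 pts.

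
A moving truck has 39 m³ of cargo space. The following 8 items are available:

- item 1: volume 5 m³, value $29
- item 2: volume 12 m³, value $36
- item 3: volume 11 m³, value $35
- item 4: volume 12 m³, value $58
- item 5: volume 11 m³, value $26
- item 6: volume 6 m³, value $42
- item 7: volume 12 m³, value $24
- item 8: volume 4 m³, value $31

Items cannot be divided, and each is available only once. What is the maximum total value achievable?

$196

Check high-value combinations within 39 m³:
- item 1+item 2+item 4+item 6+item 8: volume 5+12+12+6+4=39, value 29+36+58+42+31=196
- item 1+item 3+item 4+item 6+item 8: volume 5+11+12+6+4=38, value 29+35+58+42+31=195
- item 1+item 4+item 5+item 6+item 8: volume 5+12+11+6+4=38, value 29+58+26+42+31=186
- item 1+item 4+item 6+item 7+item 8: volume 5+12+6+12+4=39, value 29+58+42+24+31=184
- item 1+item 2+item 3+item 6+item 8: volume 5+12+11+6+4=38, value 29+36+35+42+31=173
Best: $196.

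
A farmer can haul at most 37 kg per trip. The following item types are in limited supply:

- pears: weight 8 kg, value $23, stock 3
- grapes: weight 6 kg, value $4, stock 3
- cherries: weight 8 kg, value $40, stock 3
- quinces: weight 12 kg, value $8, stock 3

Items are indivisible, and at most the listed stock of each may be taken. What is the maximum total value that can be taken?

$143

Best selections within weight 37 and stock limits:
- 1×pears + 3×cherries: weight 32, value 143
- 3×cherries + 1×quinces: weight 36, value 128
- 2×grapes + 3×cherries: weight 36, value 128
Best: $143.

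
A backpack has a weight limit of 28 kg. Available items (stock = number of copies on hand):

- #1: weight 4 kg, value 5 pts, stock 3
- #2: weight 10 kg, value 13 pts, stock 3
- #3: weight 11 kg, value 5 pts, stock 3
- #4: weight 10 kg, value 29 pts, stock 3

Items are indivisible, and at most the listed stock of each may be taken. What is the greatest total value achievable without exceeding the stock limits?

68 pts

Best selections within weight 28 and stock limits:
- 2×#1 + 2×#4: weight 28, value 68
- 1×#1 + 2×#4: weight 24, value 63
Best: 68 pts.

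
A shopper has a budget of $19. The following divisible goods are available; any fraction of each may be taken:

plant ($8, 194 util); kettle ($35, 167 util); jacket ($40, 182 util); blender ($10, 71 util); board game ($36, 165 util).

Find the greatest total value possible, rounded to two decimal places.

Take in order of value per unit:
- plant (194/8 per unit): all 8 → value 194, running total 194.00
- blender (71/10 per unit): all 10 → value 71, running total 265.00
- kettle (167/35 per unit): 1 of 35 → value 1×167/35 = 4.7714, running total 269.77
Total 269.77.

269.77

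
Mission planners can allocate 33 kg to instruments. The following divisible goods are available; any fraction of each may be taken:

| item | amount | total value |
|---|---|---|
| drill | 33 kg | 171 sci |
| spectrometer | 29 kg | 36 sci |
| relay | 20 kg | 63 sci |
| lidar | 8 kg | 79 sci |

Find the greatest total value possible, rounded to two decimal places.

208.55

Take in order of value per unit:
- lidar (79/8 per unit): all 8 → value 79, running total 79.00
- drill (171/33 per unit): 25 of 33 → value 25×171/33 = 129.5455, running total 208.55
Total 208.55.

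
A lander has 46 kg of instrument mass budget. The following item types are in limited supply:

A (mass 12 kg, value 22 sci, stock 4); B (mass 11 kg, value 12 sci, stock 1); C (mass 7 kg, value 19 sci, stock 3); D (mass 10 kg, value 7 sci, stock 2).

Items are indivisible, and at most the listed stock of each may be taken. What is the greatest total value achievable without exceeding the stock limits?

101 sci

Best selections within mass 46 and stock limits:
- 2×A + 3×C: mass 45, value 101
- 1×A + 1×B + 3×C: mass 44, value 91
- 1×A + 3×C + 1×D: mass 43, value 86
- 3×A + 1×C: mass 43, value 85
Best: 101 sci.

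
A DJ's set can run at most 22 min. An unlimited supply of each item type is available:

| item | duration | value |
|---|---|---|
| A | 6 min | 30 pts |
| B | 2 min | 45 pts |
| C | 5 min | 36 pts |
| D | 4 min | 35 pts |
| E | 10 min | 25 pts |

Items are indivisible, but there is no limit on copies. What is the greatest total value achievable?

495 pts

Best value-per-unit is B at 45/2, and filling with it alone uses duration 11×2=22. No mix of the others beats 11×45 = 495.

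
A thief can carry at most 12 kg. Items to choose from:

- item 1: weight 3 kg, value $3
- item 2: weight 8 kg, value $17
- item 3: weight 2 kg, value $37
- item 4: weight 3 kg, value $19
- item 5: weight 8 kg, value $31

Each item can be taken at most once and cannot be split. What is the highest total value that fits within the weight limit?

This is a 0/1 knapsack; check combinations near the capacity.
- item 3+item 5: weight 2+8=10, value 37+31=68
- item 1+item 3+item 4: weight 3+2+3=8, value 3+37+19=59
- item 3+item 4: weight 2+3=5, value 37+19=56
- item 2+item 3: weight 8+2=10, value 17+37=54
Best: $68.

$68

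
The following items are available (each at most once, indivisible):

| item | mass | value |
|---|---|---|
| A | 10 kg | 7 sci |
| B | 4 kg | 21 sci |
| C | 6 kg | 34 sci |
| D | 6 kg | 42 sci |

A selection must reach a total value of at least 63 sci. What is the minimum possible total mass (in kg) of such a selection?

Subsets with value ≥ 63, sorted by total mass:
- B+D: mass 10, value 63
- C+D: mass 12, value 76
- B+C+D: mass 16, value 97
- A+B+D: mass 20, value 70
Minimum mass: 10 kg.

10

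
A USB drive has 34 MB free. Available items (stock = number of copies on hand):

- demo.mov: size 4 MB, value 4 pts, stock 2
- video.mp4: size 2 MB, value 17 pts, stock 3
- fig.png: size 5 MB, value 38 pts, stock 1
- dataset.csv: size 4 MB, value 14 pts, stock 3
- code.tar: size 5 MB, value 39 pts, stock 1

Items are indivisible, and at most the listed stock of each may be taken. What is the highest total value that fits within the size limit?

Best selections within size 34 and stock limits:
- 1×demo.mov + 3×video.mp4 + 1×fig.png + 3×dataset.csv + 1×code.tar: size 32, value 174
- 3×video.mp4 + 1×fig.png + 3×dataset.csv + 1×code.tar: size 28, value 170
- 2×demo.mov + 3×video.mp4 + 1×fig.png + 2×dataset.csv + 1×code.tar: size 32, value 164
- 2×demo.mov + 2×video.mp4 + 1×fig.png + 3×dataset.csv + 1×code.tar: size 34, value 161
Best: 174 pts.

174 pts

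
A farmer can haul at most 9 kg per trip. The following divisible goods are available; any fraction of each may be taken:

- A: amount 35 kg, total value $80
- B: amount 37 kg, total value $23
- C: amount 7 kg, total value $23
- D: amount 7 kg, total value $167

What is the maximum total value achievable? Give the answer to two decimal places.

Take in order of value per unit:
- D (167/7 per unit): all 7 → value 167, running total 167.00
- C (23/7 per unit): 2 of 7 → value 2×23/7 = 6.5714, running total 173.57
Total 173.57.

173.57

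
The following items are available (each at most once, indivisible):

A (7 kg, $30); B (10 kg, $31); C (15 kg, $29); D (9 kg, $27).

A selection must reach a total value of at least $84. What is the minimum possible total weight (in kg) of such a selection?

Subsets with value ≥ 84, sorted by total weight:
- A+B+D: weight 26, value 88
- A+C+D: weight 31, value 86
- A+B+C: weight 32, value 90
- B+C+D: weight 34, value 87
Minimum weight: 26 kg.

26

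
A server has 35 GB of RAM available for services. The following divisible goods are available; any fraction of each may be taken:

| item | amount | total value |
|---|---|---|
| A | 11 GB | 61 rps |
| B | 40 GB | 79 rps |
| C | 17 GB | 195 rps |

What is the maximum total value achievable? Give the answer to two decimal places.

Take in order of value per unit:
- C (195/17 per unit): all 17 → value 195, running total 195.00
- A (61/11 per unit): all 11 → value 61, running total 256.00
- B (79/40 per unit): 7 of 40 → value 7×79/40 = 13.8250, running total 269.83
Total 269.83.

269.83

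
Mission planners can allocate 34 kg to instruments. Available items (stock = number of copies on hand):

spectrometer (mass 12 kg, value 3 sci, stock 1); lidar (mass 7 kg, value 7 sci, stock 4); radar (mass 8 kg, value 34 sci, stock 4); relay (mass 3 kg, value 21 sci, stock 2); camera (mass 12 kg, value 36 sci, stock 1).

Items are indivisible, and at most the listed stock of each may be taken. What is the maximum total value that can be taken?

Best selections within mass 34 and stock limits:
- 2×radar + 2×relay + 1×camera: mass 34, value 146
- 3×radar + 2×relay: mass 30, value 144
- 4×radar: mass 32, value 136
- 1×lidar + 3×radar + 1×relay: mass 34, value 130
Best: 146 sci.

146 sci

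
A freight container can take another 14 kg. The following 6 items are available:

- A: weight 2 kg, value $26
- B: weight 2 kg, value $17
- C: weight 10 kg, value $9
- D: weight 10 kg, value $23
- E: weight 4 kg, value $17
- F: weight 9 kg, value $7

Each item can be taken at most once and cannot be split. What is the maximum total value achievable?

Check high-value combinations within 14 kg:
- A+B+D: weight 2+2+10=14, value 26+17+23=66
- A+B+E: weight 2+2+4=8, value 26+17+17=60
- A+B+C: weight 2+2+10=14, value 26+17+9=52
Best: $66.

$66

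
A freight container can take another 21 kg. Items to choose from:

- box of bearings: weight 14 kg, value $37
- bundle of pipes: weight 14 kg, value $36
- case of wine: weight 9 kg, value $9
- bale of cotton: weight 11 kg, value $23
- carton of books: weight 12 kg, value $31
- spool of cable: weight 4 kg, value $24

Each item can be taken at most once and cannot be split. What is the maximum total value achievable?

$61

This is a 0/1 knapsack; check combinations near the capacity.
- box of bearings+spool of cable: weight 14+4=18, value 37+24=61
- bundle of pipes+spool of cable: weight 14+4=18, value 36+24=60
- carton of books+spool of cable: weight 12+4=16, value 31+24=55
- bale of cotton+spool of cable: weight 11+4=15, value 23+24=47
Best: $61.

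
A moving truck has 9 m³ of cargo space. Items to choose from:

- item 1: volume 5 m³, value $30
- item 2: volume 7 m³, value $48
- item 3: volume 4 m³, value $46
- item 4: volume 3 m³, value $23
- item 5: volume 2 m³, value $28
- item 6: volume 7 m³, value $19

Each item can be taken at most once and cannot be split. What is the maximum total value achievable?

This is a 0/1 knapsack; check combinations near the capacity.
- item 3+item 4+item 5: volume 4+3+2=9, value 46+23+28=97
- item 1+item 3: volume 5+4=9, value 30+46=76
- item 2+item 5: volume 7+2=9, value 48+28=76
- item 3+item 5: volume 4+2=6, value 46+28=74
- item 3+item 4: volume 4+3=7, value 46+23=69
Best: $97.

$97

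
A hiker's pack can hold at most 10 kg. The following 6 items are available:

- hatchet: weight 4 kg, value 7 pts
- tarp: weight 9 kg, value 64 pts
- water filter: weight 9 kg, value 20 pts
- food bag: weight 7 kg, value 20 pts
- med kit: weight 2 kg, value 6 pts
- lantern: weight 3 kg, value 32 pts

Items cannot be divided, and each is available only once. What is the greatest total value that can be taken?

Check high-value combinations within 10 kg:
- tarp: weight 9, value 64
- food bag+lantern: weight 7+3=10, value 20+32=52
- hatchet+med kit+lantern: weight 4+2+3=9, value 7+6+32=45
Best: 64 pts.

64 pts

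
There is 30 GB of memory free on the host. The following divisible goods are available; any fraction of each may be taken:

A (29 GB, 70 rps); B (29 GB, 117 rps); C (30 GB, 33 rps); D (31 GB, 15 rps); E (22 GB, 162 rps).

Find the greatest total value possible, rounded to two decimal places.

194.28

Take in order of value per unit:
- E (162/22 per unit): all 22 → value 162, running total 162.00
- B (117/29 per unit): 8 of 29 → value 8×117/29 = 32.2759, running total 194.28
Total 194.28.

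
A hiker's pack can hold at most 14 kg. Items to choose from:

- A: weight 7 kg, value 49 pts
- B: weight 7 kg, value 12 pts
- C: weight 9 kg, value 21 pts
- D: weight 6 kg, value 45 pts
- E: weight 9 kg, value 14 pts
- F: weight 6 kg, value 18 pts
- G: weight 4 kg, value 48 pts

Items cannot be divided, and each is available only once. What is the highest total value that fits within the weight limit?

Check high-value combinations within 14 kg:
- A+G: weight 7+4=11, value 49+48=97
- A+D: weight 7+6=13, value 49+45=94
- D+G: weight 6+4=10, value 45+48=93
Best: 97 pts.

97 pts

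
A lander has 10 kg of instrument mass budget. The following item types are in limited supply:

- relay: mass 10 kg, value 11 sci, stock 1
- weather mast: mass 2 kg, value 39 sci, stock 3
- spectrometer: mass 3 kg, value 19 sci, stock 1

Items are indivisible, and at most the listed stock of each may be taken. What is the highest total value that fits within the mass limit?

136 sci

Best selections within mass 10 and stock limits:
- 3×weather mast + 1×spectrometer: mass 9, value 136
- 3×weather mast: mass 6, value 117
- 2×weather mast + 1×spectrometer: mass 7, value 97
Best: 136 sci.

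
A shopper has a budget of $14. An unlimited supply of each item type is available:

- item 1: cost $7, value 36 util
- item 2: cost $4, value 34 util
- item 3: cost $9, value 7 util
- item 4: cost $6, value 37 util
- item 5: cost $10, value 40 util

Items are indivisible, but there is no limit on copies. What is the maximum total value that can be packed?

105 util

Best value-per-unit is item 2 at 34/4; filling with it alone gives 3×34 = 102.
Optimal mix: 2×item 2 + 1×item 4 → cost 14, value 105.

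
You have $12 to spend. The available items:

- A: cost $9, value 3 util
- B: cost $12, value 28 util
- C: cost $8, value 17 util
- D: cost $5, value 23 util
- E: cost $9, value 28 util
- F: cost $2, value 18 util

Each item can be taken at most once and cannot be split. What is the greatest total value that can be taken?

Check high-value combinations within $12:
- E+F: cost 9+2=11, value 28+18=46
- D+F: cost 5+2=7, value 23+18=41
- C+F: cost 8+2=10, value 17+18=35
Best: 46 util.

46 util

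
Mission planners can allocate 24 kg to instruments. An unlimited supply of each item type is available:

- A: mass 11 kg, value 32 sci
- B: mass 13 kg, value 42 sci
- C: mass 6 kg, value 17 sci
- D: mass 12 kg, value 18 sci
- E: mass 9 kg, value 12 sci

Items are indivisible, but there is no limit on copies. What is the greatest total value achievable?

74 sci

Best value-per-unit is B at 42/13; filling with it alone gives 1×42 = 42.
Optimal mix: 1×A + 1×B → mass 24, value 74.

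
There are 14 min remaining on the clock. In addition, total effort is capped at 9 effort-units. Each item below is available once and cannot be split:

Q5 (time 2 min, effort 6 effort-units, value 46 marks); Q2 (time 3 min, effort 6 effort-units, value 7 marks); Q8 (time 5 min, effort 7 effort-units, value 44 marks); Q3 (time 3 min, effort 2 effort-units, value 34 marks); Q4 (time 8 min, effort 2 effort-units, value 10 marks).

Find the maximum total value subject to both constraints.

80 marks

Feasible sets respecting both limits:
- Q5+Q3: time 5, effort 8, value 80
- Q8+Q3: time 8, effort 9, value 78
- Q5+Q4: time 10, effort 8, value 56
Best: 80 marks.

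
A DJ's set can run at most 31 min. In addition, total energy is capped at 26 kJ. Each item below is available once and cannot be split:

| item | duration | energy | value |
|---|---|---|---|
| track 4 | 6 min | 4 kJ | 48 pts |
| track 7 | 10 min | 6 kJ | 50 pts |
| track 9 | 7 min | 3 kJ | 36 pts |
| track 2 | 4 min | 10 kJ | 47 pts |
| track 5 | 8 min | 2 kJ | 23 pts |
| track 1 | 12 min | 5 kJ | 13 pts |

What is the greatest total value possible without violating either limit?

Feasible sets respecting both limits:
- track 4+track 7+track 9+track 2: duration 27, energy 23, value 181
- track 4+track 7+track 2+track 5: duration 28, energy 22, value 168
- track 4+track 7+track 9+track 5: duration 31, energy 15, value 157
- track 7+track 9+track 2+track 5: duration 29, energy 21, value 156
Best: 181 pts.

181 pts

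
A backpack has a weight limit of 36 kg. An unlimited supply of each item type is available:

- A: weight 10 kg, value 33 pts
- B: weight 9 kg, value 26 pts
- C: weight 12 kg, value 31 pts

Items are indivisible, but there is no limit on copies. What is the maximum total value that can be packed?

Best value-per-unit is A at 33/10; filling with it alone gives 3×33 = 99.
Optimal mix: 4×B → weight 36, value 104.

104 pts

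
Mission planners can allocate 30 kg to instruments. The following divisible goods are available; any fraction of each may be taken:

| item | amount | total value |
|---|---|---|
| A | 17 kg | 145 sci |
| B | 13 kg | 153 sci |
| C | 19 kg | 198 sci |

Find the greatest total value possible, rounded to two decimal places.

330.16

Take in order of value per unit:
- B (153/13 per unit): all 13 → value 153, running total 153.00
- C (198/19 per unit): 17 of 19 → value 17×198/19 = 177.1579, running total 330.16
Total 330.16.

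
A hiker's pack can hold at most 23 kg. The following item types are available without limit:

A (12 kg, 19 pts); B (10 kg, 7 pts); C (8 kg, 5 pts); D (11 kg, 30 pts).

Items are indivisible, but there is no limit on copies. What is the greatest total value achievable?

Best value-per-unit is D at 30/11, and filling with it alone uses weight 2×11=22. No mix of the others beats 2×30 = 60.

60 pts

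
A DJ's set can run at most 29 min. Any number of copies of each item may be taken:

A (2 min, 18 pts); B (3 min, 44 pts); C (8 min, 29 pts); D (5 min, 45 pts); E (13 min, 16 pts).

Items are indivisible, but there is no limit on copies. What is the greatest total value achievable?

414 pts

Best value-per-unit is B at 44/3; filling with it alone gives 9×44 = 396.
Optimal mix: 1×A + 9×B → duration 29, value 414.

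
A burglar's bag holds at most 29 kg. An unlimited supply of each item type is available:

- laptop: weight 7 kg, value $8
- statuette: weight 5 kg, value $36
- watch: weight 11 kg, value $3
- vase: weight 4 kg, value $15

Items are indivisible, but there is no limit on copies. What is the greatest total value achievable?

Best value-per-unit is statuette at 36/5; filling with it alone gives 5×36 = 180.
Optimal mix: 5×statuette + 1×vase → weight 29, value 195.

$195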